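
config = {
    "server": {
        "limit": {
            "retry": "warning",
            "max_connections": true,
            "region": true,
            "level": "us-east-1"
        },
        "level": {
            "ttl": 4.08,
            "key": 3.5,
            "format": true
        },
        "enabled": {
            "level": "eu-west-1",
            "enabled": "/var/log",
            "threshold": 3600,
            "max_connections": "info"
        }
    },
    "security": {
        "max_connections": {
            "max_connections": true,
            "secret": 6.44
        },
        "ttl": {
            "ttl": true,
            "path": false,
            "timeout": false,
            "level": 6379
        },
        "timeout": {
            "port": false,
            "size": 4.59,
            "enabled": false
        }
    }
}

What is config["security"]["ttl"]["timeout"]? False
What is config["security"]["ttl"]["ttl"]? True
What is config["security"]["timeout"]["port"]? False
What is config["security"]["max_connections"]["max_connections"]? True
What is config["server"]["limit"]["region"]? True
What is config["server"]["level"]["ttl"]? 4.08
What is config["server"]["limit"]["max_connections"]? True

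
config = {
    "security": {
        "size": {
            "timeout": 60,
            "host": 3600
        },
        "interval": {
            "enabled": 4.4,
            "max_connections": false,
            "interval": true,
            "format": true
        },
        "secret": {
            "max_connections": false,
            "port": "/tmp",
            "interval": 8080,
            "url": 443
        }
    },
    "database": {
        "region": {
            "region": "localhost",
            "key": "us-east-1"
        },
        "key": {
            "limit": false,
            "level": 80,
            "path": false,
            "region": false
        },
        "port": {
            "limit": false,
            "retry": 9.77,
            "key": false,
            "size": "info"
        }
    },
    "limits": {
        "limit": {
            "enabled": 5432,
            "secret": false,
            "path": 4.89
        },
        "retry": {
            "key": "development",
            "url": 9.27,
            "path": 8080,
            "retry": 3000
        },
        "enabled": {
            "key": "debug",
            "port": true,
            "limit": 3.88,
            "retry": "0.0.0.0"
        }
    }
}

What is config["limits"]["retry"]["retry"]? 3000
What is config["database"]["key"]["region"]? False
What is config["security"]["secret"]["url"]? 443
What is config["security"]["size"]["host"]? 3600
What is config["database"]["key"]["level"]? 80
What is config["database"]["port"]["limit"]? False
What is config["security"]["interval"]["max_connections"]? False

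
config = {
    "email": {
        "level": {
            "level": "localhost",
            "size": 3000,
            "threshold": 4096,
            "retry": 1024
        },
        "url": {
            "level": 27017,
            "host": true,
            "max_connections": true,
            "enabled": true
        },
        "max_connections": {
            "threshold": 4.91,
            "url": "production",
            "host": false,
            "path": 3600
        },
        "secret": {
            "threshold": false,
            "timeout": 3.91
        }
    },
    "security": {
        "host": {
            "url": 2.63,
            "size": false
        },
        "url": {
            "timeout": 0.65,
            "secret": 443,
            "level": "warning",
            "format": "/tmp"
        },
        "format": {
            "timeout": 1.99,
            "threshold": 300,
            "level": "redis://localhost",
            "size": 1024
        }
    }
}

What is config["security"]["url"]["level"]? "warning"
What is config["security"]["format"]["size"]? 1024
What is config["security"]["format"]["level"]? "redis://localhost"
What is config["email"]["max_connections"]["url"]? "production"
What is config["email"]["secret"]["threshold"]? False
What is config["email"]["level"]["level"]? "localhost"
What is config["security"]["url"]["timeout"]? 0.65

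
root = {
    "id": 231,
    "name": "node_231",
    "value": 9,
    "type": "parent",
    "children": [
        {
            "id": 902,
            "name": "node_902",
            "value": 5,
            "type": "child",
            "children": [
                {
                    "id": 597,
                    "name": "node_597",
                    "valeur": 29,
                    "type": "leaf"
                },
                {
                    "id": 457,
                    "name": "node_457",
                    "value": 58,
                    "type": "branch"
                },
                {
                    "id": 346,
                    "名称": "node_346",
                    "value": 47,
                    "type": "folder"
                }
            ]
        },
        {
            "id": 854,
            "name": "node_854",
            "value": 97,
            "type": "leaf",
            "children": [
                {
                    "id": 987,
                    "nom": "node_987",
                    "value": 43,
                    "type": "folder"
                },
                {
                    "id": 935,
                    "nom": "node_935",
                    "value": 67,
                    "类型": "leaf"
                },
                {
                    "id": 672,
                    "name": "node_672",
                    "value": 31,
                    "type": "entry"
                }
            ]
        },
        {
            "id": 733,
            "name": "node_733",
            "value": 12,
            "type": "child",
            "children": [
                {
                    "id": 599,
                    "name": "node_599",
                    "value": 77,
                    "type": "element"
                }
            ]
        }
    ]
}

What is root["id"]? 231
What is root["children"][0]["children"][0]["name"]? "node_597"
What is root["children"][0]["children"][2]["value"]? 47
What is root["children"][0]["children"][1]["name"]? "node_457"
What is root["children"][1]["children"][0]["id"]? 987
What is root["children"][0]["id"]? 902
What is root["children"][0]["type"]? "child"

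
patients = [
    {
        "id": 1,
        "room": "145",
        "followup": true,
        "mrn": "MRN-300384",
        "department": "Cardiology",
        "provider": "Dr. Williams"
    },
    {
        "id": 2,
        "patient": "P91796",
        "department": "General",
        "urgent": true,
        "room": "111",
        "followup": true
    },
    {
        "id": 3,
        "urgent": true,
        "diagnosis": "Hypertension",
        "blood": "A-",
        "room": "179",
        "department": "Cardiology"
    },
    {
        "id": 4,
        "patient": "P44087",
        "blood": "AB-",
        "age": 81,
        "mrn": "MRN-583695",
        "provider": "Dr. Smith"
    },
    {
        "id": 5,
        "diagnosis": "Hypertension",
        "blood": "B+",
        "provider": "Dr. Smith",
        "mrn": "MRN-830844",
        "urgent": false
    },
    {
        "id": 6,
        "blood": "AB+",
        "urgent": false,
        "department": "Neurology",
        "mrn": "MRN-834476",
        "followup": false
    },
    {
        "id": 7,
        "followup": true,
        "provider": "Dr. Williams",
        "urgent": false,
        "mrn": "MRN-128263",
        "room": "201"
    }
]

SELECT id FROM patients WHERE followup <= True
[1, 2, 6, 7]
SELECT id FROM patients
[1, 2, 3, 4, 5, 6, 7]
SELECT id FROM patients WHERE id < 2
[1]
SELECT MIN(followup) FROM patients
False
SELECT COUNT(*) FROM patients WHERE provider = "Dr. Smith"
2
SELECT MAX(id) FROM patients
7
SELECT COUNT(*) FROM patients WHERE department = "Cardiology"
2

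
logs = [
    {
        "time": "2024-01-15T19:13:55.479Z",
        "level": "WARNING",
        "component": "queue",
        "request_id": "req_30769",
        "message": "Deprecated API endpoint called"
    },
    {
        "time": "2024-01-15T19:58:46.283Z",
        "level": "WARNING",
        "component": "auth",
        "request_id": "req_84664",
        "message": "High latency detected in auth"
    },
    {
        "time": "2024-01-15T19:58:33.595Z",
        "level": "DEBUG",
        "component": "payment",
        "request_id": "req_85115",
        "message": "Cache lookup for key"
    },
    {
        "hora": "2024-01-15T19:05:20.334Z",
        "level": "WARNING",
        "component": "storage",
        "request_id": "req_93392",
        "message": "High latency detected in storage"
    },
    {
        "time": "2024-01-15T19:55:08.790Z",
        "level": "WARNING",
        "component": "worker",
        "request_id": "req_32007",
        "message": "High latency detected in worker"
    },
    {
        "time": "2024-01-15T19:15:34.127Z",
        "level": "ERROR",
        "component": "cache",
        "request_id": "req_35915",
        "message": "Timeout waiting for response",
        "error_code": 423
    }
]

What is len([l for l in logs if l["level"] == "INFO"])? 0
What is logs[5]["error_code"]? 423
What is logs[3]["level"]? "WARNING"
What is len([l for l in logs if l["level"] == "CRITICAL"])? 0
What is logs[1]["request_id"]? "req_84664"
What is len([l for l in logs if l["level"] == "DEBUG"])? 1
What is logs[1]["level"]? "WARNING"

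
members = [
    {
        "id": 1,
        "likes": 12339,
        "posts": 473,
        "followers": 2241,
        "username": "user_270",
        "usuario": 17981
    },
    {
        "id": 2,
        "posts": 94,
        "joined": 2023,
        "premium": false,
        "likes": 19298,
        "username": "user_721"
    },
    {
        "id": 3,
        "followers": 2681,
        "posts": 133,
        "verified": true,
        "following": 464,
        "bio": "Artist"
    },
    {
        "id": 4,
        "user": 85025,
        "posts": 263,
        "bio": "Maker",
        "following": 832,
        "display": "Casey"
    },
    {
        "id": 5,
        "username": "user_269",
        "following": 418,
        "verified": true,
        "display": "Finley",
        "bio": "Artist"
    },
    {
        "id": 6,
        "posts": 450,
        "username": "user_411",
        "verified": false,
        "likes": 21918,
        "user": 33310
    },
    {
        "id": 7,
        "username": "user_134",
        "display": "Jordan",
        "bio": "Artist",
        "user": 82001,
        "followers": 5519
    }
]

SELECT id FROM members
[1, 2, 3, 4, 5, 6, 7]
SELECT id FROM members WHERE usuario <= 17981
[1]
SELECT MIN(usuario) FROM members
17981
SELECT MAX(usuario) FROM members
17981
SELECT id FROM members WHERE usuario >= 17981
[1]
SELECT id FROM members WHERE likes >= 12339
[1, 2, 6]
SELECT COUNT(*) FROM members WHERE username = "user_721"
1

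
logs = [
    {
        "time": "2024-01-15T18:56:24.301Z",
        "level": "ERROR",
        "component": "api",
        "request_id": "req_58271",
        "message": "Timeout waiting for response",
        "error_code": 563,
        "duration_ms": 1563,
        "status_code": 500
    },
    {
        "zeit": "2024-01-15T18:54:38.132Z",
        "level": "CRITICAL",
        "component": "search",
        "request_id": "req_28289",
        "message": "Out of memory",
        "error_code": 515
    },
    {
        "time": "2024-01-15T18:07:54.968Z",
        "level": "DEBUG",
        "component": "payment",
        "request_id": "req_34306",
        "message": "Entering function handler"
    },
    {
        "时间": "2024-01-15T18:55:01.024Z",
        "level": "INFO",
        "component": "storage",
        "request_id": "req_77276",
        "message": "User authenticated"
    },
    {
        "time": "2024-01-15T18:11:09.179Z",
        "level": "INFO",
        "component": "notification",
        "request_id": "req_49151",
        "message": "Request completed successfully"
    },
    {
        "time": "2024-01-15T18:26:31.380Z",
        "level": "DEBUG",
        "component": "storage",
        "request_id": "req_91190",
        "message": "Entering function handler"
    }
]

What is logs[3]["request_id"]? "req_77276"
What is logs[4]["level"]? "INFO"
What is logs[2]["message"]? "Entering function handler"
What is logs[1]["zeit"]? "2024-01-15T18:54:38.132Z"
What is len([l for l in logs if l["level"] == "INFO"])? 2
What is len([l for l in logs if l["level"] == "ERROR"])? 1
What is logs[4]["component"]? "notification"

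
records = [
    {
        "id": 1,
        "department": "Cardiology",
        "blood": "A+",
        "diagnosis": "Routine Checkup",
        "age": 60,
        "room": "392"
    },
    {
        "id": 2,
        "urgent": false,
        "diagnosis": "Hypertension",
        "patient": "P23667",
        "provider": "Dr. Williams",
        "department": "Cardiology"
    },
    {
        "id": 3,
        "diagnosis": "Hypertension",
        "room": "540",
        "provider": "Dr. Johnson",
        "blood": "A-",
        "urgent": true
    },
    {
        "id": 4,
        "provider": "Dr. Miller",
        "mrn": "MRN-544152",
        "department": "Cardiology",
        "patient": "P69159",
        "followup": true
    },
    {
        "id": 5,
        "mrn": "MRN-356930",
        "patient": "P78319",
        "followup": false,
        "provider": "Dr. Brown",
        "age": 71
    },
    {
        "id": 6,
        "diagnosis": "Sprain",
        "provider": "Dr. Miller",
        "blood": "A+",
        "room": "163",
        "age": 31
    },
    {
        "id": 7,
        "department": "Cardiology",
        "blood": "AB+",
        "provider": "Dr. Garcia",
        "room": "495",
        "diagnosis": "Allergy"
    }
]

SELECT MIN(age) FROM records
31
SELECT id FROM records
[1, 2, 3, 4, 5, 6, 7]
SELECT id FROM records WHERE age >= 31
[1, 5, 6]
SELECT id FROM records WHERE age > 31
[1, 5]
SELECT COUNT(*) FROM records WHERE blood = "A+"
2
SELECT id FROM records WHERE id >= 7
[7]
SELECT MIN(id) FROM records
1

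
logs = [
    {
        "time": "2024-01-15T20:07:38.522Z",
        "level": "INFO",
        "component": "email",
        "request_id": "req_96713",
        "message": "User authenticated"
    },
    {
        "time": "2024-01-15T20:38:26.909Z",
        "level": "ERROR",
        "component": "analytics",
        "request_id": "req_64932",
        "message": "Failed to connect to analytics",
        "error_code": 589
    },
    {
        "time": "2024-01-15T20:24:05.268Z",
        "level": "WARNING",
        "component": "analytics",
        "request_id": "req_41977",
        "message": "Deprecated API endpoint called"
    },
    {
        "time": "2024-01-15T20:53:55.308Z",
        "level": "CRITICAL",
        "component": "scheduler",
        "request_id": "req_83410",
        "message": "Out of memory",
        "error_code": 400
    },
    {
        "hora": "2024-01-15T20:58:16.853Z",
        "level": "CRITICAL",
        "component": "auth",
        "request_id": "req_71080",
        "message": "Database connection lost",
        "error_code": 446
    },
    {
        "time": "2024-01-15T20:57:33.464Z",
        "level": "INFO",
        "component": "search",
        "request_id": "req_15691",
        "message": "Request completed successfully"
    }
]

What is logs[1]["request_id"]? "req_64932"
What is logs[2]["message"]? "Deprecated API endpoint called"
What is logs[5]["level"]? "INFO"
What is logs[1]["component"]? "analytics"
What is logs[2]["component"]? "analytics"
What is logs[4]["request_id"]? "req_71080"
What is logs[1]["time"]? "2024-01-15T20:38:26.909Z"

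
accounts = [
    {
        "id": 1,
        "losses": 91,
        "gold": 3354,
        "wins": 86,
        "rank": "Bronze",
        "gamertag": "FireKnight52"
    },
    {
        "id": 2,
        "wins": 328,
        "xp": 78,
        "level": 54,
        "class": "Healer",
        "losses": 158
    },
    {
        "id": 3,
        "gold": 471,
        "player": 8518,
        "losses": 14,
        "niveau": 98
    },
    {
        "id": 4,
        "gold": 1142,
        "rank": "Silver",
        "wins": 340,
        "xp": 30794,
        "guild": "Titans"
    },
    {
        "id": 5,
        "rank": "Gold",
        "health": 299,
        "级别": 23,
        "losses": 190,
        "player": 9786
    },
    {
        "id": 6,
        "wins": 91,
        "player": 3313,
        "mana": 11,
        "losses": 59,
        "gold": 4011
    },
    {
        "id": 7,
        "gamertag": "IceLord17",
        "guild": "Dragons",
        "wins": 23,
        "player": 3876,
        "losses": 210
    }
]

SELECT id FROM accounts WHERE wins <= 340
[1, 2, 4, 6, 7]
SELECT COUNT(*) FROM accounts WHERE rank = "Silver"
1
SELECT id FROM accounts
[1, 2, 3, 4, 5, 6, 7]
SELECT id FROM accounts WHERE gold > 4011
[]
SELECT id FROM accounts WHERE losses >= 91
[1, 2, 5, 7]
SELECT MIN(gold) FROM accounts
471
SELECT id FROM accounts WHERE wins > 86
[2, 4, 6]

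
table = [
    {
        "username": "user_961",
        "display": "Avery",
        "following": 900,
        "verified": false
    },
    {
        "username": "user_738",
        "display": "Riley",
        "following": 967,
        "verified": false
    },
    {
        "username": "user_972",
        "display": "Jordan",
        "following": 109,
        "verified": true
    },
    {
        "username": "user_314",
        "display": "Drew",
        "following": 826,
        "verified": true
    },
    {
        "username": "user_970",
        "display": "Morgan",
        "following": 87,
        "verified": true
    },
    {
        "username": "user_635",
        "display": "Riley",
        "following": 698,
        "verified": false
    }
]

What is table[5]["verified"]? False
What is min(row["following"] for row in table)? 87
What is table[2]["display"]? "Jordan"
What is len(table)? 6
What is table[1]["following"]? 967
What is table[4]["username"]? "user_970"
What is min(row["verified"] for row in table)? False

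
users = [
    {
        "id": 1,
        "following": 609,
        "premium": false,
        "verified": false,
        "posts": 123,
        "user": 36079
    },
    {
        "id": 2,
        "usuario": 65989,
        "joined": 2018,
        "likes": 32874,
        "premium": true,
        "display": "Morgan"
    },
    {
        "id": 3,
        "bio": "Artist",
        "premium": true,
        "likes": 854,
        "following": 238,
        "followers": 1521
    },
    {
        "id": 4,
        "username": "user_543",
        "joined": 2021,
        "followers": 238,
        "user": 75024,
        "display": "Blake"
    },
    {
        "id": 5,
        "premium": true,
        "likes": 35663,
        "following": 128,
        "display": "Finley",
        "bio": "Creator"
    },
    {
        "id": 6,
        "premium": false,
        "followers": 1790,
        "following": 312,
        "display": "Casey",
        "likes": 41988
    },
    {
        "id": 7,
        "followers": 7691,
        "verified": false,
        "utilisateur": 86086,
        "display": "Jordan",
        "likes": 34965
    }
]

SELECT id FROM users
[1, 2, 3, 4, 5, 6, 7]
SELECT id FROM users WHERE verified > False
[]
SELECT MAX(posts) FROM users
123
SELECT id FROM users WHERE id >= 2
[2, 3, 4, 5, 6, 7]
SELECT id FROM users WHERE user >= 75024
[4]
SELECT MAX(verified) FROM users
False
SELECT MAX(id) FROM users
7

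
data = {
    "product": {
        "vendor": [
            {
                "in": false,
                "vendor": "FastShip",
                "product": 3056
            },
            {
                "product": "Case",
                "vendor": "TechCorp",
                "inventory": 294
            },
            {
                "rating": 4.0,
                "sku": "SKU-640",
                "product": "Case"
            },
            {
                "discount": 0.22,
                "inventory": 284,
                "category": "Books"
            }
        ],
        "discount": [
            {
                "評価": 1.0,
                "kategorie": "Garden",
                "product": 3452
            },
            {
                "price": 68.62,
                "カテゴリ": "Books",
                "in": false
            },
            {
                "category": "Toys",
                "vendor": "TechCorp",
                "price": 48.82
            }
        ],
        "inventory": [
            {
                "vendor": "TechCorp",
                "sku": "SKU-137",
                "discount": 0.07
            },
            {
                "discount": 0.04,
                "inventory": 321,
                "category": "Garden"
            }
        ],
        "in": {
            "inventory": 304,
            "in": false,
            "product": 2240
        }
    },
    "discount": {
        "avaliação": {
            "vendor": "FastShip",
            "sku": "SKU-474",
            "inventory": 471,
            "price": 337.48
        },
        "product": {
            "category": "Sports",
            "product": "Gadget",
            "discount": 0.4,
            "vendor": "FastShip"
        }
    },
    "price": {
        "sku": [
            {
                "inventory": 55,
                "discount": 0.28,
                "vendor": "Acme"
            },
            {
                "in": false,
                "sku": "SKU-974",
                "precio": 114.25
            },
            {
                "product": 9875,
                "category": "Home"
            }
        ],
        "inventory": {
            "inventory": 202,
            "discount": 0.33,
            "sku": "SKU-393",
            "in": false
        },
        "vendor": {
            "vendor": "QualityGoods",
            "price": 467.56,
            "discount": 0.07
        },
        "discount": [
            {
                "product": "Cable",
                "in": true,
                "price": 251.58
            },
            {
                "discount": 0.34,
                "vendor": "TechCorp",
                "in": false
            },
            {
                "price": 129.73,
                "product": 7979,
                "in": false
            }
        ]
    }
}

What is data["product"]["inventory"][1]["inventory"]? 321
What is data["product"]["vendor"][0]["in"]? False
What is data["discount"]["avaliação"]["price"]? 337.48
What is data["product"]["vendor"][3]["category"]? "Books"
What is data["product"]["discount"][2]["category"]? "Toys"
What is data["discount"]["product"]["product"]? "Gadget"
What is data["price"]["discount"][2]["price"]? 129.73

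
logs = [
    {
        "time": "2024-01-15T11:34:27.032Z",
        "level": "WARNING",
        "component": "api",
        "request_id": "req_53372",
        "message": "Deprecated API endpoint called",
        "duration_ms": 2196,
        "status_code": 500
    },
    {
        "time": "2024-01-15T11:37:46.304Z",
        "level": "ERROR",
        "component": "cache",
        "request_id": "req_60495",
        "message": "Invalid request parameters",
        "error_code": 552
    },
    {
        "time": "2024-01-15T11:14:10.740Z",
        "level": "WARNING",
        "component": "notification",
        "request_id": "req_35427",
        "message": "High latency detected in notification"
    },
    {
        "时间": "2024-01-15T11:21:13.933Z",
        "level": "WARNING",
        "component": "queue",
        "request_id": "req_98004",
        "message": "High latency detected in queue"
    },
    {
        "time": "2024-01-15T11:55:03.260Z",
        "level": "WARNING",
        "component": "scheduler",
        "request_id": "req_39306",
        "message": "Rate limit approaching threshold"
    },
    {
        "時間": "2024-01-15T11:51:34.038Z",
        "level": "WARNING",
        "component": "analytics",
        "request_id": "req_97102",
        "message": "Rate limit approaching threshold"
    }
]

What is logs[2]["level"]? "WARNING"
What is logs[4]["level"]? "WARNING"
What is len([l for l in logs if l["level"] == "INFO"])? 0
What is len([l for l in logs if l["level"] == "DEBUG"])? 0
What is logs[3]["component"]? "queue"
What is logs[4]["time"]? "2024-01-15T11:55:03.260Z"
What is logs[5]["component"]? "analytics"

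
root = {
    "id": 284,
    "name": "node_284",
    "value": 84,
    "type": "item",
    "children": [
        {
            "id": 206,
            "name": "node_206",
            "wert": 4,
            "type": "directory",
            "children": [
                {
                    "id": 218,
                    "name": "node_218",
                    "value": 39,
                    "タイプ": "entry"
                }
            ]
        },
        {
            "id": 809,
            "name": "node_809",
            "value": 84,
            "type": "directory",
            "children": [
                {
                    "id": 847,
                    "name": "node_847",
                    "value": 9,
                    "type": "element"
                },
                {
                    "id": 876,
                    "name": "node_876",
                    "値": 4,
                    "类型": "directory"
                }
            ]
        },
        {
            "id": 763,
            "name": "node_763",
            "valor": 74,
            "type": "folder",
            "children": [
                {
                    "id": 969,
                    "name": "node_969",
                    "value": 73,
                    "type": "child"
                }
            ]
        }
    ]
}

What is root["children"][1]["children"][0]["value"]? 9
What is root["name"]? "node_284"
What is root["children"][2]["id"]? 763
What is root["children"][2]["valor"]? 74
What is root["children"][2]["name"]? "node_763"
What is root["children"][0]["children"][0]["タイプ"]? "entry"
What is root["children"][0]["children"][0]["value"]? 39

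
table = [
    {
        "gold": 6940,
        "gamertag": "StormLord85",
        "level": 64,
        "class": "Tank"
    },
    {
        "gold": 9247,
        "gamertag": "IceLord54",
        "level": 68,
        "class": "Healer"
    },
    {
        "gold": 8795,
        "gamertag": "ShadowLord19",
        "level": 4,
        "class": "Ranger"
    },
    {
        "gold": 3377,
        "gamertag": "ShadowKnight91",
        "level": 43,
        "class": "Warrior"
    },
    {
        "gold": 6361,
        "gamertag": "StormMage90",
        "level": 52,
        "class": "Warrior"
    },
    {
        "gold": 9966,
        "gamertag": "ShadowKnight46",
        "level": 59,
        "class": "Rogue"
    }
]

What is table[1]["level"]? 68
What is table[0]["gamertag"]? "StormLord85"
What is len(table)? 6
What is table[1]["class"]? "Healer"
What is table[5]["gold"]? 9966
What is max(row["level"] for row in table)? 68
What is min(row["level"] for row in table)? 4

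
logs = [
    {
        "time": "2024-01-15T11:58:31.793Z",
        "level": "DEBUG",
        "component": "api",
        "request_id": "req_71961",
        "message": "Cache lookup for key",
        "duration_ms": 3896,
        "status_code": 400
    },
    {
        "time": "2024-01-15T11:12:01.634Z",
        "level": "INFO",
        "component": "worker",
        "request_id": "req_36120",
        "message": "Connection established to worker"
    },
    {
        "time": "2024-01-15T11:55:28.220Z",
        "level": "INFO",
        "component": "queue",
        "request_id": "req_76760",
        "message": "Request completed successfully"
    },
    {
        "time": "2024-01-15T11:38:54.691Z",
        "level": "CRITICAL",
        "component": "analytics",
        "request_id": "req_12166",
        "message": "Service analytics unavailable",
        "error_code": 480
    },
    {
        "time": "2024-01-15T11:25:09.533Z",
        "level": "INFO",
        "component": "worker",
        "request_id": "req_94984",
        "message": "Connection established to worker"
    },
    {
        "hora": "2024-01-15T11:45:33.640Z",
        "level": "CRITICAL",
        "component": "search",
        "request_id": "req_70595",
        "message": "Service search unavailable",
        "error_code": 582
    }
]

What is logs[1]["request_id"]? "req_36120"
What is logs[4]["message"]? "Connection established to worker"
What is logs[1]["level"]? "INFO"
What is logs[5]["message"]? "Service search unavailable"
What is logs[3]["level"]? "CRITICAL"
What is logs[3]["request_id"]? "req_12166"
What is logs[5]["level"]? "CRITICAL"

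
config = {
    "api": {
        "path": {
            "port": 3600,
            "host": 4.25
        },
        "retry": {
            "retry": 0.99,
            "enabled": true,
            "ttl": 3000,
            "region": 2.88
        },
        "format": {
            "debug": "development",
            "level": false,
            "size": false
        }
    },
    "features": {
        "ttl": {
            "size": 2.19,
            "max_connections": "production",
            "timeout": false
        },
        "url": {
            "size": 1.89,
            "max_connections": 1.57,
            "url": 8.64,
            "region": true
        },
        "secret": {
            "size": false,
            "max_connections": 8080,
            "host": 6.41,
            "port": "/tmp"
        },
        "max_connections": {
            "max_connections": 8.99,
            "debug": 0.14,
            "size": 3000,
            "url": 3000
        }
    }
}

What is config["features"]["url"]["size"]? 1.89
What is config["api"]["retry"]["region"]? 2.88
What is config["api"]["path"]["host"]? 4.25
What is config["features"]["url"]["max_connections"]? 1.57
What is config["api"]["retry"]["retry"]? 0.99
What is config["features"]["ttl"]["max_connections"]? "production"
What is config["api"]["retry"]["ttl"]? 3000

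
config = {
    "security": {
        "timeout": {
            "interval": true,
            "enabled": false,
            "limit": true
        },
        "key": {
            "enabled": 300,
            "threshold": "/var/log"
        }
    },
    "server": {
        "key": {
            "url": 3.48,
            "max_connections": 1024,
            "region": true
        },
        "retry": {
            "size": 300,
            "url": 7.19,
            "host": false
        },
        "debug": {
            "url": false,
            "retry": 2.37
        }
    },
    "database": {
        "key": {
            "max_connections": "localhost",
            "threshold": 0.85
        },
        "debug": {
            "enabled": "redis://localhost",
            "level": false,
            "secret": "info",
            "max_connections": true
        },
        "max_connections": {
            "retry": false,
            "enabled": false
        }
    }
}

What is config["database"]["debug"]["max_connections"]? True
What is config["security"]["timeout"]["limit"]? True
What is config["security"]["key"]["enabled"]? 300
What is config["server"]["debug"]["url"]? False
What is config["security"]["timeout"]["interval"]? True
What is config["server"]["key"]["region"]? True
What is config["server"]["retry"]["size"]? 300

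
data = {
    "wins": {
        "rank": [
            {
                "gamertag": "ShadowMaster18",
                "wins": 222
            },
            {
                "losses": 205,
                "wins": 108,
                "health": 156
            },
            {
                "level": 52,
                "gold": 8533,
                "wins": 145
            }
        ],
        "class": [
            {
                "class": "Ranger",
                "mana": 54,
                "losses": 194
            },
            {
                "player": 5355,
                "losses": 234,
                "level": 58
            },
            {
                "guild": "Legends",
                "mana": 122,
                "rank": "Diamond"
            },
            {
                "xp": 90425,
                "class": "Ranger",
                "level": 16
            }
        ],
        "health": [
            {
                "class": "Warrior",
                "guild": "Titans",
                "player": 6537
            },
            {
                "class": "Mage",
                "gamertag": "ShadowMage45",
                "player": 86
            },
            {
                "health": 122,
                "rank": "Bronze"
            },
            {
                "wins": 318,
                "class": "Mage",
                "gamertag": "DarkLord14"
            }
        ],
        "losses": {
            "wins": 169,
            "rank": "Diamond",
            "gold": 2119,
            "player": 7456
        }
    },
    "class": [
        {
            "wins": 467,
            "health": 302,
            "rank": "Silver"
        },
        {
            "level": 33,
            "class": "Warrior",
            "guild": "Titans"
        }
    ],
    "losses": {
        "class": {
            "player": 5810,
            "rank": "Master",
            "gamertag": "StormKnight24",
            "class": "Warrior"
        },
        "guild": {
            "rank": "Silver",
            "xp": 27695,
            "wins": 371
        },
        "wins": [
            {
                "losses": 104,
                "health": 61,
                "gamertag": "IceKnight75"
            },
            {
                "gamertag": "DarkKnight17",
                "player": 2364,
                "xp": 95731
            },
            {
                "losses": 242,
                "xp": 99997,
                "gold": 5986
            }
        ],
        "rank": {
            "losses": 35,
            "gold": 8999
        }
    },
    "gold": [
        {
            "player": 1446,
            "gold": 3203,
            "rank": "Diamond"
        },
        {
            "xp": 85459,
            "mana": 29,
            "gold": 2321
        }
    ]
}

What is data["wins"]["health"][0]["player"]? 6537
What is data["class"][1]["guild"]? "Titans"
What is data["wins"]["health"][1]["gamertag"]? "ShadowMage45"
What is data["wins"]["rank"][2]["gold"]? 8533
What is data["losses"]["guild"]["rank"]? "Silver"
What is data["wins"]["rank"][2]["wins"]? 145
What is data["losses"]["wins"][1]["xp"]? 95731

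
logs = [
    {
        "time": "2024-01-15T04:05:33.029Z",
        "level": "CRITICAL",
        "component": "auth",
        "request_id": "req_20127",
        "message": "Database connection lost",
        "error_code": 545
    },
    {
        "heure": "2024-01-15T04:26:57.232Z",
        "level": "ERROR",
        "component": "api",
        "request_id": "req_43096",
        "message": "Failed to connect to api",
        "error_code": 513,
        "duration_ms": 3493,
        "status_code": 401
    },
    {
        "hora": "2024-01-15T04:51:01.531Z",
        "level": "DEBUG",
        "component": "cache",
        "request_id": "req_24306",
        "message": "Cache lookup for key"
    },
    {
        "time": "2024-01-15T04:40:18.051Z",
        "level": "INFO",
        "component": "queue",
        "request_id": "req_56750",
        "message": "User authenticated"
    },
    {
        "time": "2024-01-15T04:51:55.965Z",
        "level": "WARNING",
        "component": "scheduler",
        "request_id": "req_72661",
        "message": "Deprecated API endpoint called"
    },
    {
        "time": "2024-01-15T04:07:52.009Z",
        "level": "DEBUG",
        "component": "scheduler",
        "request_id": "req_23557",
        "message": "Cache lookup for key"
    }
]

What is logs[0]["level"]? "CRITICAL"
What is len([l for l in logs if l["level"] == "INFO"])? 1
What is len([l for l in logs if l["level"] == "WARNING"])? 1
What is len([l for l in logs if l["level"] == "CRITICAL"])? 1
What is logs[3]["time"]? "2024-01-15T04:40:18.051Z"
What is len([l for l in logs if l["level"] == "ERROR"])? 1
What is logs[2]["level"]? "DEBUG"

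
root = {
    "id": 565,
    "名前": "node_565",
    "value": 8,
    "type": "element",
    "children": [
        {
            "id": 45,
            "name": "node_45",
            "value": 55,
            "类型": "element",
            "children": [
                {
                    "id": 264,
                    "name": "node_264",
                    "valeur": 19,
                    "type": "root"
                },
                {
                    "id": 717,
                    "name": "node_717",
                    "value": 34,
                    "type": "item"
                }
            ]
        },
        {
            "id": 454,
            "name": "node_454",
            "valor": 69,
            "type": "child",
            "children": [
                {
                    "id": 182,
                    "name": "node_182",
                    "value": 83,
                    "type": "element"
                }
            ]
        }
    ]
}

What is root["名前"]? "node_565"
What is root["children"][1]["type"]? "child"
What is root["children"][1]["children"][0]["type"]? "element"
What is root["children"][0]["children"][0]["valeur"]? 19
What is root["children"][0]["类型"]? "element"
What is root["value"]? 8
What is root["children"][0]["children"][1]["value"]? 34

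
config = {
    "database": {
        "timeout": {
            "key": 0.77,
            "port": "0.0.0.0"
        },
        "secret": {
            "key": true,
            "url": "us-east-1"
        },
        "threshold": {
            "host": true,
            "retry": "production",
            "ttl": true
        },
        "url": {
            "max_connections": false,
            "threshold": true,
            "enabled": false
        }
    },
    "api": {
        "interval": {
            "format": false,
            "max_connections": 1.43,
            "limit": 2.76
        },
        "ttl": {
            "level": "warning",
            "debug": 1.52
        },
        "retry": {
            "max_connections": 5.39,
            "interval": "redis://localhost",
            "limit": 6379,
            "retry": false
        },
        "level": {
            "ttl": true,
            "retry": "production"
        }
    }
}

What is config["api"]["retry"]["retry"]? False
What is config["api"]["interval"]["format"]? False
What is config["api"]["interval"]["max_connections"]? 1.43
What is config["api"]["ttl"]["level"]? "warning"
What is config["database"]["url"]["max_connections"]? False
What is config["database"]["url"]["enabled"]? False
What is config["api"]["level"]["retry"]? "production"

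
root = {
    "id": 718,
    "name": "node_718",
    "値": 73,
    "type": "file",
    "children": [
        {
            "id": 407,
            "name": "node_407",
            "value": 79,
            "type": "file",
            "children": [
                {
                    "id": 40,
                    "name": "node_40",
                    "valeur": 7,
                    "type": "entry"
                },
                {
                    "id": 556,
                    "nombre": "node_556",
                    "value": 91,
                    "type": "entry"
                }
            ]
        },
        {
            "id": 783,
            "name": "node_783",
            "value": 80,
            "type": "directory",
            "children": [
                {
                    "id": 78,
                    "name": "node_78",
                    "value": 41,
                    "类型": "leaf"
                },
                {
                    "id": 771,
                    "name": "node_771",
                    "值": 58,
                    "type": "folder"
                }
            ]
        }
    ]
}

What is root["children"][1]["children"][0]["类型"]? "leaf"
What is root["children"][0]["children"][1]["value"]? 91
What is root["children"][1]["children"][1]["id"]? 771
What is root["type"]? "file"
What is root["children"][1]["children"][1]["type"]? "folder"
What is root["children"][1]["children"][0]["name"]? "node_78"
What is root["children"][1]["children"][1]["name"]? "node_771"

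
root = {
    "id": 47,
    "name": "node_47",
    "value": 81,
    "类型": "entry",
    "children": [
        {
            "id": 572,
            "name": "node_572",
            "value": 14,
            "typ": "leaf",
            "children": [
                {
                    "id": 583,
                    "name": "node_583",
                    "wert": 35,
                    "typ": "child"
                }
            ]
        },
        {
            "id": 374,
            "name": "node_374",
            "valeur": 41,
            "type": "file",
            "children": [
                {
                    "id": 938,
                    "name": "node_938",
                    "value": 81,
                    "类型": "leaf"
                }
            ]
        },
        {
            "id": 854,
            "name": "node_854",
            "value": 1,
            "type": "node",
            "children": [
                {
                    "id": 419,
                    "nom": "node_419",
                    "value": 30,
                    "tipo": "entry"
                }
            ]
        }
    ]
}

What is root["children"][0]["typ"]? "leaf"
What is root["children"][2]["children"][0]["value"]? 30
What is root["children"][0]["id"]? 572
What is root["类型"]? "entry"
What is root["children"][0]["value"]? 14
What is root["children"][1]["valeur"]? 41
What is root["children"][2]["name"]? "node_854"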